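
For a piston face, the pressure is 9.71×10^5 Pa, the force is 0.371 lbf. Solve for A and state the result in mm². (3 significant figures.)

1.70 mm²

Rearranging P = F/A for A: A = F/P.
P = 9.71×10^5 Pa; F = 0.371 lbf = 1.650 N.
A = 1.700×10^-6 m²
1.700×10^-6 m² × (1 mm² / 1.000×10^-6 m²) = 1.700 mm²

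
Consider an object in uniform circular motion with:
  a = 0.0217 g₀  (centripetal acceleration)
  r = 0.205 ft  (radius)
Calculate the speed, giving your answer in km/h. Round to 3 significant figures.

Rearranging a = v²/r for v: v = √(a·r).
a = 0.0217 g₀ = 0.2128 m/s²; r = 0.205 ft = 0.06248 m.
v = 0.1153 m/s
0.1153 m/s × (1 km/h / 0.2778 m/s) = 0.4151 km/h

0.415 km/h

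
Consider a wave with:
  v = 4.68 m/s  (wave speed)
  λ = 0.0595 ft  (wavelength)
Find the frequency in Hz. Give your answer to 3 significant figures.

Solving v = f·λ for f: f = v/λ.
v = 4.68 m/s; λ = 0.0595 ft = 0.01814 m.
f = 258.1 Hz

258 Hz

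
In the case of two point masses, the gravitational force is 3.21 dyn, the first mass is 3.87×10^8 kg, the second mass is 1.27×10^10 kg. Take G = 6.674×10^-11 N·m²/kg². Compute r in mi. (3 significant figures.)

From Newton's law of gravitation: r = √(G·m₁m₂/F).
F = 3.21 dyn = 3.210×10^-5 N; m₁ = 3.87×10^8 kg; m₂ = 1.27×10^10 kg; G = 6.674×10^-11 N·m²/kg².
r = 3.197×10^6 m
3.197×10^6 m × (1 mi / 1609 m) = 1986 mi

1990 mi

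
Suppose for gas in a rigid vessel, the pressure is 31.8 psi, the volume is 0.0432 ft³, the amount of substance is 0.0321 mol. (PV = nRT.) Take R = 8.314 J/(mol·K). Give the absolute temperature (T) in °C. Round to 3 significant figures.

From the ideal-gas law: T = PV/(nR).
P = 31.8 psi = 2.193×10^5 Pa; V = 0.0432 ft³ = 0.001223 m³; n = 0.0321 mol; R = 8.314 J/(mol·K).
T = 1005 K
1005 K − 273.15 = 731.8 °C

732 °C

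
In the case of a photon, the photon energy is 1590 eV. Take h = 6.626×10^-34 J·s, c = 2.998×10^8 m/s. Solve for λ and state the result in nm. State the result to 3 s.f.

Rearranging E = h·c/λ for λ: λ = hc/E.
E = 1590 eV = 2.547×10^-16 J; h = 6.626×10^-34 J·s; c = 2.998×10^8 m/s.
λ = 7.798×10^-10 m
7.798×10^-10 m × (1 nm / 1.000×10^-9 m) = 0.7798 nm

0.780 nm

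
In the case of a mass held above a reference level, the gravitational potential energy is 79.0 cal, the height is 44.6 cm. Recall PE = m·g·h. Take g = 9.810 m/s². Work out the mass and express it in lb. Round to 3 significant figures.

Solving PE = m·g·h for m: m = PE/(g·h).
PE = 79.0 cal = 330.5 J; h = 44.6 cm = 0.4460 m; g = 9.810 m/s².
m = 75.55 kg
75.55 kg × (1 lb / 0.4536 kg) = 166.6 lb

167 lb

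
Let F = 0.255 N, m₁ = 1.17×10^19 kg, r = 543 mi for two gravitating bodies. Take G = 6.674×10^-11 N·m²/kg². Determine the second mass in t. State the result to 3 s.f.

0.249 t

Rearranging: m₂ = F·r²/(G·m₁).
F = 0.255 N; m₁ = 1.17×10^19 kg; r = 543 mi = 8.739×10^5 m; G = 6.674×10^-11 N·m²/kg².
m₂ = 249.4 kg
249.4 kg × (1 t / 1000 kg) = 0.2494 t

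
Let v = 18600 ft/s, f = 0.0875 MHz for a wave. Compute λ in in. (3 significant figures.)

Rearranging v = f·λ for λ: λ = v/f.
v = 18600 ft/s = 5669 m/s; f = 0.0875 MHz = 87500 Hz.
λ = 0.06479 m
0.06479 m × (1 in / 0.02540 m) = 2.551 in

2.55 in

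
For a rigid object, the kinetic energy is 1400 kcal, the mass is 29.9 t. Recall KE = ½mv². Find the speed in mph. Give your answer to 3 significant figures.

Rearranging: v = √(2·KE/m).
KE = 1400 kcal = 5.858×10^6 J; m = 29.9 t = 29900 kg.
v = 19.79 m/s
19.79 m/s × (1 mph / 0.4470 m/s) = 44.28 mph

44.3 mph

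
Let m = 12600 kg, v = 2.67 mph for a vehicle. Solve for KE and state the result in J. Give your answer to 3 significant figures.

8980 J

KE is given directly by: KE = ½mv².
m = 12600 kg; v = 2.67 mph = 1.194 m/s.
KE = 8975 J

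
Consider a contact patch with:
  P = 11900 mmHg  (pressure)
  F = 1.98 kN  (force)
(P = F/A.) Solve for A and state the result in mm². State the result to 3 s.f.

1250 mm²

Rearranging P = F/A for A: A = F/P.
P = 11900 mmHg = 1.587×10^6 Pa; F = 1.98 kN = 1980 N.
A = 0.001248 m²
0.001248 m² × (1 mm² / 1.000×10^-6 m²) = 1248 mm²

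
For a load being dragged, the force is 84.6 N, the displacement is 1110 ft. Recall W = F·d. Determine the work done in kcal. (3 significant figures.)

Directly: W = F·d.
F = 84.6 N; d = 1110 ft = 338.3 m.
W = 28623 J  (the unit combination reduces to kg·m²/s² = J)
28623 J × (1 kcal / 4184 J) = 6.841 kcal

6.84 kcal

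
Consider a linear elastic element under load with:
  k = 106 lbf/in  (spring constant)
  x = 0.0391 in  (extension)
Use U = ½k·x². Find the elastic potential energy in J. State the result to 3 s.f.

Directly: U = ½kx².
k = 106 lbf/in = 18563 N/m; x = 0.0391 in = 9.931×10^-4 m.
U = 0.009155 J

0.00915 J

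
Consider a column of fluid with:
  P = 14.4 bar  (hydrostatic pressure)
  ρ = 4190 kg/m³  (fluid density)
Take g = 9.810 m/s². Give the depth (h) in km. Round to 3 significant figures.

0.0350 km

Rearranging P = ρ·g·h for h: h = P/(ρ·g).
P = 14.4 bar = 1.440×10^6 Pa; ρ = 4190 kg/m³; g = 9.810 m/s².
h = 35.03 m
35.03 m × (1 km / 1000 m) = 0.03503 km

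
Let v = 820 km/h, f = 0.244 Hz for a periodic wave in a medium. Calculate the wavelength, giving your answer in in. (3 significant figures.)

36800 in

Rearranging: λ = v/f.
v = 820 km/h = 227.8 m/s; f = 0.244 Hz.
λ = 933.5 m
933.5 m × (1 in / 0.02540 m) = 36753 in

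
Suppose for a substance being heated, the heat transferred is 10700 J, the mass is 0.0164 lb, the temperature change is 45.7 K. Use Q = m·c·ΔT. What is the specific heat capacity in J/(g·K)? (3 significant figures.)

Solving Q = m·c·ΔT for c: c = Q/(m·ΔT).
Q = 10700 J; m = 0.0164 lb = 0.007439 kg; ΔT = 45.7 K.
c = 31474 J/(kg·K)
31474 J/(kg·K) × (1 J/(g·K) / 1000 J/(kg·K)) = 31.47 J/(g·K)

31.5 J/(g·K)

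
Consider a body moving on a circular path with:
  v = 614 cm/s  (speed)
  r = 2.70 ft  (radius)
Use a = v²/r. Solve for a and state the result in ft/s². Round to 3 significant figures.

Directly: a = v²/r.
v = 614 cm/s = 6.140 m/s; r = 2.70 ft = 0.8230 m.
a = 45.81 m/s²
45.81 m/s² × (1 ft/s² / 0.3048 m/s²) = 150.3 ft/s²

150 ft/s²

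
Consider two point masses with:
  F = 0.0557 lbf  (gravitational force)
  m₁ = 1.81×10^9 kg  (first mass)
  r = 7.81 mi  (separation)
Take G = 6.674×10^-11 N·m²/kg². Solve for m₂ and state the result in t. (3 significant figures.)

3.24×10^5 t

Rearranging F = G·m₁·m₂/r² for m₂: m₂ = F·r²/(G·m₁).
F = 0.0557 lbf = 0.2478 N; m₁ = 1.81×10^9 kg; r = 7.81 mi = 12569 m; G = 6.674×10^-11 N·m²/kg².
m₂ = 3.240×10^8 kg
3.240×10^8 kg × (1 t / 1000 kg) = 3.240×10^5 t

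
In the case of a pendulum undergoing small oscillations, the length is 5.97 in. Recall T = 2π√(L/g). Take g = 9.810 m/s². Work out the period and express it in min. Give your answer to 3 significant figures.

T is given directly by: T = 2π√(L/g).
L = 5.97 in = 0.1516 m; g = 9.810 m/s².
T = 0.7812 s
0.7812 s × (1 min / 60.00 s) = 0.01302 min

0.0130 min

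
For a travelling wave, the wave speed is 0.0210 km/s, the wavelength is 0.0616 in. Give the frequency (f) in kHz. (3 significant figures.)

13.4 kHz

Rearranging v = f·λ for f: f = v/λ.
v = 0.0210 km/s = 21.00 m/s; λ = 0.0616 in = 0.001565 m.
f = 13422 Hz
13422 Hz × (1 kHz / 1000 Hz) = 13.42 kHz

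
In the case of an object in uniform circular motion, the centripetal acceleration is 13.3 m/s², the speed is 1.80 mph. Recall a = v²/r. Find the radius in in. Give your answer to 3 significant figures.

1.92 in

Rearranging: r = v²/a.
a = 13.3 m/s²; v = 1.80 mph = 0.8047 m/s.
r = 0.04868 m
0.04868 m × (1 in / 0.02540 m) = 1.917 in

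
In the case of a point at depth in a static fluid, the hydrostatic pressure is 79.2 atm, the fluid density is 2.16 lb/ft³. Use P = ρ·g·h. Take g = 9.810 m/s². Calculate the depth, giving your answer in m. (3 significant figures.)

23600 m

Solving P = ρ·g·h for h: h = P/(ρ·g).
P = 79.2 atm = 8.025×10^6 Pa; ρ = 2.16 lb/ft³ = 34.60 kg/m³; g = 9.810 m/s².
h = 23643 m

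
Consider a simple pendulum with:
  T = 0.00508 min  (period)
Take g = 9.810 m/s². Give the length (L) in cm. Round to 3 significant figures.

Rearranging T = 2π√(L/g) for L: L = g·(T/2π)².
T = 0.00508 min = 0.3048 s; g = 9.810 m/s².
L = 0.02309 m
0.02309 m × (1 cm / 0.01000 m) = 2.309 cm

2.31 cm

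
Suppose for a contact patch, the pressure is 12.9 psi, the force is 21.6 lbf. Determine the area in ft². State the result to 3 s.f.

Rearranging: A = F/P.
P = 12.9 psi = 88942 Pa; F = 21.6 lbf = 96.08 N.
A = 0.001080 m²
0.001080 m² × (1 ft² / 0.09290 m²) = 0.01163 ft²

0.0116 ft²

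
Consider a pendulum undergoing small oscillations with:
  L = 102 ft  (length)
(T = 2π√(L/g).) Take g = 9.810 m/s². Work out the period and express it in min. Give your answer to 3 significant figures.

Directly: T = 2π√(L/g).
L = 102 ft = 31.09 m; g = 9.810 m/s².
T = 11.19 s
11.19 s × (1 min / 60.00 s) = 0.1864 min

0.186 min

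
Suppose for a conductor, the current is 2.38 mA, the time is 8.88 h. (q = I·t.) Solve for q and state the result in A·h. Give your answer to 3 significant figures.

q is given directly by: q = It.
I = 2.38 mA = 0.002380 A; t = 8.88 h = 31968 s.
q = 76.08 C
76.08 C × (1 A·h / 3600 C) = 0.02113 A·h

0.0211 A·h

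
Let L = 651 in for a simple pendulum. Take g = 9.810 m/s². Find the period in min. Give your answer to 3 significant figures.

Directly: T = 2π√(L/g).
L = 651 in = 16.54 m; g = 9.810 m/s².
T = 8.157 s
8.157 s × (1 min / 60.00 s) = 0.1360 min

0.136 min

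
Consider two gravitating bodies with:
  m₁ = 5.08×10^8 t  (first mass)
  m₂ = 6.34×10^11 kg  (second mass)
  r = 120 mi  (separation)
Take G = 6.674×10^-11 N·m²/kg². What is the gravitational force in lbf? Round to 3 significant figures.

F is given directly by: F = Gm₁m₂/r².
m₁ = 5.08×10^8 t = 5.080×10^11 kg; m₂ = 6.34×10^11 kg; r = 120 mi = 1.931×10^5 m; G = 6.674×10^-11 N·m²/kg².
F = 576.3 N  (the unit combination reduces to kg·m/s² = N)
576.3 N × (1 lbf / 4.448 N) = 129.6 lbf

130 lbf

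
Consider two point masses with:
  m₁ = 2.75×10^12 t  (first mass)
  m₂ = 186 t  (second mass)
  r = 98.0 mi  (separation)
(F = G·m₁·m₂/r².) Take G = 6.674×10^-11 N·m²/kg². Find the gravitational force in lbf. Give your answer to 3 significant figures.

Directly: F = Gm₁m₂/r².
m₁ = 2.75×10^12 t = 2.750×10^15 kg; m₂ = 186 t = 1.860×10^5 kg; r = 98.0 mi = 1.577×10^5 m; G = 6.674×10^-11 N·m²/kg².
F = 1.372 N  (the unit combination reduces to kg·m/s² = N)
1.372 N × (1 lbf / 4.448 N) = 0.3085 lbf

0.309 lbf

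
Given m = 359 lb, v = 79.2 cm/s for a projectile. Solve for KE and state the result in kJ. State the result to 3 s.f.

0.0511 kJ

Directly: KE = ½mv².
m = 359 lb = 162.8 kg; v = 79.2 cm/s = 0.7920 m/s.
KE = 51.07 J
51.07 J × (1 kJ / 1000 J) = 0.05107 kJ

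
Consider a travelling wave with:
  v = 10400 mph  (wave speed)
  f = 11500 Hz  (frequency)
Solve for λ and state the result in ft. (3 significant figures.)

Solving v = f·λ for λ: λ = v/f.
v = 10400 mph = 4649 m/s; f = 11500 Hz.
λ = 0.4043 m
0.4043 m × (1 ft / 0.3048 m) = 1.326 ft

1.33 ft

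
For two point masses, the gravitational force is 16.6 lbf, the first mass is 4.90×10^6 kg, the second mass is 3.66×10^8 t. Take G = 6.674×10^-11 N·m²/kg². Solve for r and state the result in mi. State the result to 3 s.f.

Rearranging F = G·m₁·m₂/r² for r: r = √(G·m₁m₂/F).
F = 16.6 lbf = 73.84 N; m₁ = 4.90×10^6 kg; m₂ = 3.66×10^8 t = 3.660×10^11 kg; G = 6.674×10^-11 N·m²/kg².
r = 1273 m
1273 m × (1 mi / 1609 m) = 0.7911 mi

0.791 mi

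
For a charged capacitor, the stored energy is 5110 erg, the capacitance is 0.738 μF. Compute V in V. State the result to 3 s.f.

37.2 V

Rearranging E = ½C·V² for V: V = √(2E/C).
E = 5110 erg = 5.110×10^-4 J; C = 0.738 μF = 7.380×10^-7 F.
V = 37.21 V  (the unit combination reduces to kg·m²/(A·s³) = V)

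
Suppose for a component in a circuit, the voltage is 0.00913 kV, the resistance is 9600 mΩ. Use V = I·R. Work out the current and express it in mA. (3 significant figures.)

951 mA

Rearranging: I = V/R.
V = 0.00913 kV = 9.130 V; R = 9600 mΩ = 9.600 Ω.
I = 0.9510 A
0.9510 A × (1 mA / 0.001000 A) = 951.0 mA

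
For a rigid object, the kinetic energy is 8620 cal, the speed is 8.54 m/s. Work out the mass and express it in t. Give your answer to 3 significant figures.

0.989 t

Rearranging: m = 2·KE/v².
KE = 8620 cal = 36066 J; v = 8.54 m/s.
m = 989.0 kg
989.0 kg × (1 t / 1000 kg) = 0.9890 t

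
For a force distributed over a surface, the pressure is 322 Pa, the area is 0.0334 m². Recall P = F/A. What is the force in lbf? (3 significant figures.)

Rearranging: F = P·A.
P = 322 Pa; A = 0.0334 m².
F = 10.75 N  (the unit combination reduces to kg·m/s² = N)
10.75 N × (1 lbf / 4.448 N) = 2.418 lbf

2.42 lbf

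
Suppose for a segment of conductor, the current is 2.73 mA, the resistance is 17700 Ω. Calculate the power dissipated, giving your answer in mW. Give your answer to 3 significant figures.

132 mW

P is given directly by: P = I²R.
I = 2.73 mA = 0.002730 A; R = 17700 Ω.
P = 0.1319 W  (the unit combination reduces to kg·m²/s³ = W)
0.1319 W × (1 mW / 0.001000 W) = 131.9 mW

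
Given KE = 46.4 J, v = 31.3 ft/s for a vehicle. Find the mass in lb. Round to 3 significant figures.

Solving KE = ½mv² for m: m = 2·KE/v².
KE = 46.4 J; v = 31.3 ft/s = 9.540 m/s.
m = 1.020 kg
1.020 kg × (1 lb / 0.4536 kg) = 2.248 lb

2.25 lb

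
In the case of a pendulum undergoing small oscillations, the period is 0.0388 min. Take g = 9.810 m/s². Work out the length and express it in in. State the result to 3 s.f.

Rearranging: L = g·(T/2π)².
T = 0.0388 min = 2.328 s; g = 9.810 m/s².
L = 1.347 m
1.347 m × (1 in / 0.02540 m) = 53.02 in

53.0 in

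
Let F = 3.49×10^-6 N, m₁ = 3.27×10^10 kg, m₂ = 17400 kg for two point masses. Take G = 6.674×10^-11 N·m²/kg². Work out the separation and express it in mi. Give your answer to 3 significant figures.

Rearranging F = G·m₁·m₂/r² for r: r = √(G·m₁m₂/F).
F = 3.49×10^-6 N; m₁ = 3.27×10^10 kg; m₂ = 17400 kg; G = 6.674×10^-11 N·m²/kg².
r = 1.043×10^5 m
1.043×10^5 m × (1 mi / 1609 m) = 64.82 mi

64.8 mi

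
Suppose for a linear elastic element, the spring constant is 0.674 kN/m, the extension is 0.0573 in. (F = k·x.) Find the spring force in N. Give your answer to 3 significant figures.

From Hooke's law: F = kx.
k = 0.674 kN/m = 674.0 N/m; x = 0.0573 in = 0.001455 m.
F = 0.9810 N

0.981 N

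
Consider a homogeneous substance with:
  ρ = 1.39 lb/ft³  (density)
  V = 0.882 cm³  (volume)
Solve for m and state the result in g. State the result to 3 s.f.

Solving ρ = m/V for m: m = ρV.
ρ = 1.39 lb/ft³ = 22.27 kg/m³; V = 0.882 cm³ = 8.820×10^-7 m³.
m = 1.964×10^-5 kg
1.964×10^-5 kg × (1 g / 0.001000 kg) = 0.01964 g

0.0196 g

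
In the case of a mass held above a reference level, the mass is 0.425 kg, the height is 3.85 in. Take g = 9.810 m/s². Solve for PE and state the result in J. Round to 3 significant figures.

Directly: PE = mgh.
m = 0.425 kg; h = 3.85 in = 0.09779 m; g = 9.810 m/s².
PE = 0.4077 J

0.408 J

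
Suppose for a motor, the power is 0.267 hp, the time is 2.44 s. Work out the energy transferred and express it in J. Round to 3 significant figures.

Solving P = W/t for W: W = P·t.
P = 0.267 hp = 199.1 W; t = 2.44 s.
W = 485.8 J

486 J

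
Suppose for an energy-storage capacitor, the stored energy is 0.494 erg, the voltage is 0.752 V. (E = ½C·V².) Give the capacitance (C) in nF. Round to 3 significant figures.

Rearranging: C = 2E/V².
E = 0.494 erg = 4.940×10^-8 J; V = 0.752 V.
C = 1.747×10^-7 F
1.747×10^-7 F × (1 nF / 1.000×10^-9 F) = 174.7 nF

175 nF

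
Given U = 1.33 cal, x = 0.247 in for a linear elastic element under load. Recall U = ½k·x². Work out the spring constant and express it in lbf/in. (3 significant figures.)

1610 lbf/in

Solving U = ½k·x² for k: k = 2U/x².
U = 1.33 cal = 5.565 J; x = 0.247 in = 0.006274 m.
k = 2.828×10^5 N/m
2.828×10^5 N/m × (1 lbf/in / 175.1 N/m) = 1615 lbf/in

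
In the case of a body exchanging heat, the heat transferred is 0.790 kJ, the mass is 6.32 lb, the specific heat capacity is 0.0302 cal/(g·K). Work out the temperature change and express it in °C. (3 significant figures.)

Rearranging Q = m·c·ΔT for ΔT: ΔT = Q/(m·c).
Q = 0.790 kJ = 790.0 J; m = 6.32 lb = 2.867 kg; c = 0.0302 cal/(g·K) = 126.4 J/(kg·K).
ΔT = 2.181 K
Since 1 °C = 1 K, 2.181 °C.

2.18 °C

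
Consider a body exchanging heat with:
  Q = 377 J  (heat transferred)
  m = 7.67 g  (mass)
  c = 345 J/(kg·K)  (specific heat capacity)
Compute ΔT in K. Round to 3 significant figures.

142 K

Rearranging: ΔT = Q/(m·c).
Q = 377 J; m = 7.67 g = 0.007670 kg; c = 345 J/(kg·K).
ΔT = 142.5 K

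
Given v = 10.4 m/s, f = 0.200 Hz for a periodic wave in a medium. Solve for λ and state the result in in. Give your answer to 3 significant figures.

2050 in

Solving v = f·λ for λ: λ = v/f.
v = 10.4 m/s; f = 0.200 Hz.
λ = 52.00 m
52.00 m × (1 in / 0.02540 m) = 2047 in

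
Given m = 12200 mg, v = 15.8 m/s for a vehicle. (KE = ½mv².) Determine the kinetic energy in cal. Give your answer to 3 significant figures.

KE is given directly by: KE = ½mv².
m = 12200 mg = 0.01220 kg; v = 15.8 m/s.
KE = 1.523 J
1.523 J × (1 cal / 4.184 J) = 0.3640 cal

0.364 cal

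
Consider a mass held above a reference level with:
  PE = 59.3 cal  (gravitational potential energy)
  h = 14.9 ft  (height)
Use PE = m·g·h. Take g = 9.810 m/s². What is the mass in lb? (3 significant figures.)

Solving PE = m·g·h for m: m = PE/(g·h).
PE = 59.3 cal = 248.1 J; h = 14.9 ft = 4.542 m; g = 9.810 m/s².
m = 5.569 kg
5.569 kg × (1 lb / 0.4536 kg) = 12.28 lb

12.3 lb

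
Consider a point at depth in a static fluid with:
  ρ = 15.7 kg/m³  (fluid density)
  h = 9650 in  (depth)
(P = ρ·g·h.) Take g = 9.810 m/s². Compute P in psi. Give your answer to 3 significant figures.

Directly: P = ρgh.
ρ = 15.7 kg/m³; h = 9650 in = 245.1 m; g = 9.810 m/s².
P = 37751 Pa
37751 Pa × (1 psi / 6895 Pa) = 5.475 psi

5.48 psi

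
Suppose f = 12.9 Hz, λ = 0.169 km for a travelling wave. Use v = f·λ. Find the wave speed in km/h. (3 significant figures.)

7850 km/h

v is given directly by: v = fλ.
f = 12.9 Hz; λ = 0.169 km = 169.0 m.
v = 2180 m/s
2180 m/s × (1 km/h / 0.2778 m/s) = 7848 km/h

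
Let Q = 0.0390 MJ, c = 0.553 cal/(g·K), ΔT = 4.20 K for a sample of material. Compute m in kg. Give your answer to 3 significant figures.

4.01 kg

Rearranging: m = Q/(c·ΔT).
Q = 0.0390 MJ = 39000 J; c = 0.553 cal/(g·K) = 2314 J/(kg·K); ΔT = 4.20 K.
m = 4.013 kg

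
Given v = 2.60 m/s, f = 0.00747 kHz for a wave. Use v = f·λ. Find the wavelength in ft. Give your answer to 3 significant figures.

Solving v = f·λ for λ: λ = v/f.
v = 2.60 m/s; f = 0.00747 kHz = 7.470 Hz.
λ = 0.3481 m
0.3481 m × (1 ft / 0.3048 m) = 1.142 ft

1.14 ft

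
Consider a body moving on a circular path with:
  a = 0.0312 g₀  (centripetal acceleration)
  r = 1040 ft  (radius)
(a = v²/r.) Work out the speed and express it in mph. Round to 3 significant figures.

Rearranging a = v²/r for v: v = √(a·r).
a = 0.0312 g₀ = 0.3060 m/s²; r = 1040 ft = 317.0 m.
v = 9.848 m/s
9.848 m/s × (1 mph / 0.4470 m/s) = 22.03 mph

22.0 mph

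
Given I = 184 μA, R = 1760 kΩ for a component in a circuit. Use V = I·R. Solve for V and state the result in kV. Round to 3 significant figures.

0.324 kV

Directly: V = IR.
I = 184 μA = 1.840×10^-4 A; R = 1760 kΩ = 1.760×10^6 Ω.
V = 323.8 V
323.8 V × (1 kV / 1000 V) = 0.3238 kV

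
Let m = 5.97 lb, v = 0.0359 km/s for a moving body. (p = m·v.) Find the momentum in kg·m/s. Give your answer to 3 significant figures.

p is given directly by: p = mv.
m = 5.97 lb = 2.708 kg; v = 0.0359 km/s = 35.90 m/s.
p = 97.22 kg·m/s

97.2 kg·m/s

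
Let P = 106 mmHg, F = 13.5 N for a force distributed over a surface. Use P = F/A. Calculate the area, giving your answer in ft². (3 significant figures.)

0.0103 ft²

Rearranging P = F/A for A: A = F/P.
P = 106 mmHg = 14132 Pa; F = 13.5 N.
A = 9.553×10^-4 m²
9.553×10^-4 m² × (1 ft² / 0.09290 m²) = 0.01028 ft²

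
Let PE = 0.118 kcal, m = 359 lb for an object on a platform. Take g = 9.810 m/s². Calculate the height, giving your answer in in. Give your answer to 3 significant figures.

12.2 in

Rearranging: h = PE/(m·g).
PE = 0.118 kcal = 493.7 J; m = 359 lb = 162.8 kg; g = 9.810 m/s².
h = 0.3091 m
0.3091 m × (1 in / 0.02540 m) = 12.17 in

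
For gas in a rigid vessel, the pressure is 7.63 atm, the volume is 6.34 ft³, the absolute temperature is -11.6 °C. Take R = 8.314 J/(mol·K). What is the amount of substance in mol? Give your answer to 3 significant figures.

63.8 mol

From the ideal-gas law: n = PV/(RT).
P = 7.63 atm = 7.731×10^5 Pa; V = 6.34 ft³ = 0.1795 m³; T = -11.6 °C = 261.5 K; R = 8.314 J/(mol·K).
n = 63.83 mol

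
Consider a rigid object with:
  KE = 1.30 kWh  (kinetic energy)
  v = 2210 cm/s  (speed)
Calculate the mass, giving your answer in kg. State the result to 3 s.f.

19200 kg

Solving KE = ½mv² for m: m = 2·KE/v².
KE = 1.30 kWh = 4.680×10^6 J; v = 2210 cm/s = 22.10 m/s.
m = 19164 kg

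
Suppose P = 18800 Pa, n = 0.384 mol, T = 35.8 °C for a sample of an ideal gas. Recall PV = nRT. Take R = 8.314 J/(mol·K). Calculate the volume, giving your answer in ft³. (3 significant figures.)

From the ideal-gas law: V = nRT/P.
P = 18800 Pa; n = 0.384 mol; T = 35.8 °C = 308.9 K; R = 8.314 J/(mol·K).
V = 0.05247 m³
0.05247 m³ × (1 ft³ / 0.02832 m³) = 1.853 ft³

1.85 ft³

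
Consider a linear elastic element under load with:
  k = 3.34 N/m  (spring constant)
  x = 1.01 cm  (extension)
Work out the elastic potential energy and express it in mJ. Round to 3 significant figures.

0.170 mJ

Directly: U = ½kx².
k = 3.34 N/m; x = 1.01 cm = 0.01010 m.
U = 1.704×10^-4 J  (the unit combination reduces to kg·m²/s² = J)
1.704×10^-4 J × (1 mJ / 0.001000 J) = 0.1704 mJ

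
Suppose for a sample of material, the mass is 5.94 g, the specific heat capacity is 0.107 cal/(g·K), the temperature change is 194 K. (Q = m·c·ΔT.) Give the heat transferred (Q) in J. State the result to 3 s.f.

Directly: Q = mcΔT.
m = 5.94 g = 0.005940 kg; c = 0.107 cal/(g·K) = 447.7 J/(kg·K); ΔT = 194 K.
Q = 515.9 J  (the unit combination reduces to kg·m²/s² = J)

516 J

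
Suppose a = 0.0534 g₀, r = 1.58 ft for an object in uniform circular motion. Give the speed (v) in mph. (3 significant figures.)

1.12 mph

Rearranging: v = √(a·r).
a = 0.0534 g₀ = 0.5237 m/s²; r = 1.58 ft = 0.4816 m.
v = 0.5022 m/s
0.5022 m/s × (1 mph / 0.4470 m/s) = 1.123 mph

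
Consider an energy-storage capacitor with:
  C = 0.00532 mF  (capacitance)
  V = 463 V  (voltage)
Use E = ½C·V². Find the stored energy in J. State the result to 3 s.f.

E is given directly by: E = ½CV².
C = 0.00532 mF = 5.320×10^-6 F; V = 463 V.
E = 0.5702 J  (the unit combination reduces to kg·m²/s² = J)

0.570 J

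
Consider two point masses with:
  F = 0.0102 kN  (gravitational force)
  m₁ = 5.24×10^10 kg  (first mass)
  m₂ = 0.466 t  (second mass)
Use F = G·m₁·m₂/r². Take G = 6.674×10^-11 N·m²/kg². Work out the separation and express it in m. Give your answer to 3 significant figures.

Solving F = G·m₁·m₂/r² for r: r = √(G·m₁m₂/F).
F = 0.0102 kN = 10.20 N; m₁ = 5.24×10^10 kg; m₂ = 0.466 t = 466.0 kg; G = 6.674×10^-11 N·m²/kg².
r = 12.64 m

12.6 m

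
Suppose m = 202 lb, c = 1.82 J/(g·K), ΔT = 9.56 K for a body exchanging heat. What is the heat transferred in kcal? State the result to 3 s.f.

381 kcal

Q is given directly by: Q = mcΔT.
m = 202 lb = 91.63 kg; c = 1.82 J/(g·K) = 1820 J/(kg·K); ΔT = 9.56 K.
Q = 1.594×10^6 J  (the unit combination reduces to kg·m²/s² = J)
1.594×10^6 J × (1 kcal / 4184 J) = 381.0 kcal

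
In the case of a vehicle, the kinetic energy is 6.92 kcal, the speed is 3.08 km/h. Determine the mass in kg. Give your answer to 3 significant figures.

79100 kg

Rearranging KE = ½mv² for m: m = 2·KE/v².
KE = 6.92 kcal = 28953 J; v = 3.08 km/h = 0.8556 m/s.
m = 79110 kg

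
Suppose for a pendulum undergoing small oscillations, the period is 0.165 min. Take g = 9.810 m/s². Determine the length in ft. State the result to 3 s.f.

Solving T = 2π√(L/g) for L: L = g·(T/2π)².
T = 0.165 min = 9.900 s; g = 9.810 m/s².
L = 24.35 m
24.35 m × (1 ft / 0.3048 m) = 79.90 ft

79.9 ft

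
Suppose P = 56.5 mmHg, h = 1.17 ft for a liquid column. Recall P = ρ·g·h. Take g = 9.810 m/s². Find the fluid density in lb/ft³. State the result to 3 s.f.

134 lb/ft³

Rearranging: ρ = P/(g·h).
P = 56.5 mmHg = 7533 Pa; h = 1.17 ft = 0.3566 m; g = 9.810 m/s².
ρ = 2153 kg/m³
2153 kg/m³ × (1 lb/ft³ / 16.02 kg/m³) = 134.4 lb/ft³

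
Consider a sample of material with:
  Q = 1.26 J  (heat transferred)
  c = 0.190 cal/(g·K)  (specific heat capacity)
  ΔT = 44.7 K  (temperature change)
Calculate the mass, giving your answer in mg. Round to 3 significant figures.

35.5 mg

Solving Q = m·c·ΔT for m: m = Q/(c·ΔT).
Q = 1.26 J; c = 0.190 cal/(g·K) = 795.0 J/(kg·K); ΔT = 44.7 K.
m = 3.546×10^-5 kg
3.546×10^-5 kg × (1 mg / 1.000×10^-6 kg) = 35.46 mg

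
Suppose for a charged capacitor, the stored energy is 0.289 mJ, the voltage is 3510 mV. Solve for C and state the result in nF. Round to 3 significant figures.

Rearranging E = ½C·V² for C: C = 2E/V².
E = 0.289 mJ = 2.890×10^-4 J; V = 3510 mV = 3.510 V.
C = 4.692×10^-5 F
4.692×10^-5 F × (1 nF / 1.000×10^-9 F) = 46915 nF

46900 nF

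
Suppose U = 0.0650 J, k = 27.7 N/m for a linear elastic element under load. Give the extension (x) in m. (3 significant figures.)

0.0685 m

Rearranging: x = √(2U/k).
U = 0.0650 J; k = 27.7 N/m.
x = 0.06851 m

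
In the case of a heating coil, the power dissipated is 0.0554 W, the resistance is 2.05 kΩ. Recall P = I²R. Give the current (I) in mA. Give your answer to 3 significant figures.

Solving P = I²R for I: I = √(P/R).
P = 0.0554 W; R = 2.05 kΩ = 2050 Ω.
I = 0.005198 A
0.005198 A × (1 mA / 0.001000 A) = 5.198 mA

5.20 mA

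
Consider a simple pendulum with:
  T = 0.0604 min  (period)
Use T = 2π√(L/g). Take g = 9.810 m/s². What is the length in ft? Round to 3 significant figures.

10.7 ft

Rearranging T = 2π√(L/g) for L: L = g·(T/2π)².
T = 0.0604 min = 3.624 s; g = 9.810 m/s².
L = 3.264 m
3.264 m × (1 ft / 0.3048 m) = 10.71 ft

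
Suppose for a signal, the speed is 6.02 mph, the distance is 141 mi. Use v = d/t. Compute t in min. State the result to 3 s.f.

1410 min

Rearranging: t = d/v.
v = 6.02 mph = 2.691 m/s; d = 141 mi = 2.269×10^5 m.
t = 84319 s
84319 s × (1 min / 60.00 s) = 1405 min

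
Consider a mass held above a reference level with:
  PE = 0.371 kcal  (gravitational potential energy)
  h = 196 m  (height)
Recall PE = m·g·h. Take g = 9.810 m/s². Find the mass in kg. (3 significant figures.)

Solving PE = m·g·h for m: m = PE/(g·h).
PE = 0.371 kcal = 1552 J; h = 196 m; g = 9.810 m/s².
m = 0.8073 kg

0.807 kg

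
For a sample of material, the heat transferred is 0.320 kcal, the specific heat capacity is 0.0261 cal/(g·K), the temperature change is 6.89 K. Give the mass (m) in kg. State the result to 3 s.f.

Rearranging Q = m·c·ΔT for m: m = Q/(c·ΔT).
Q = 0.320 kcal = 1339 J; c = 0.0261 cal/(g·K) = 109.2 J/(kg·K); ΔT = 6.89 K.
m = 1.779 kg

1.78 kg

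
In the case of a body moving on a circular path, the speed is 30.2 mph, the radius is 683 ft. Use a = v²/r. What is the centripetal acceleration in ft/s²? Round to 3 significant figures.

2.87 ft/s²

a is given directly by: a = v²/r.
v = 30.2 mph = 13.50 m/s; r = 683 ft = 208.2 m.
a = 0.8755 m/s²
0.8755 m/s² × (1 ft/s² / 0.3048 m/s²) = 2.872 ft/s²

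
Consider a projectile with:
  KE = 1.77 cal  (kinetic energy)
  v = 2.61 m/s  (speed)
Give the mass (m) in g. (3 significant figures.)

Rearranging: m = 2·KE/v².
KE = 1.77 cal = 7.406 J; v = 2.61 m/s.
m = 2.174 kg
2.174 kg × (1 g / 0.001000 kg) = 2174 g

2170 g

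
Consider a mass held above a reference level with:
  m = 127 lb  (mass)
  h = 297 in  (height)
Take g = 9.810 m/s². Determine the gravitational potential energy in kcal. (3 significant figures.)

PE is given directly by: PE = mgh.
m = 127 lb = 57.61 kg; h = 297 in = 7.544 m; g = 9.810 m/s².
PE = 4263 J
4263 J × (1 kcal / 4184 J) = 1.019 kcal

1.02 kcal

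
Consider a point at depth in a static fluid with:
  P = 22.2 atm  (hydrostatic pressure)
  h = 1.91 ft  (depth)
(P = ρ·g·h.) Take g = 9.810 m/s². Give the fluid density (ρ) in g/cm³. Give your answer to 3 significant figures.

Rearranging: ρ = P/(g·h).
P = 22.2 atm = 2.249×10^6 Pa; h = 1.91 ft = 0.5822 m; g = 9.810 m/s².
ρ = 3.939×10^5 kg/m³
3.939×10^5 kg/m³ × (1 g/cm³ / 1000 kg/m³) = 393.9 g/cm³

394 g/cm³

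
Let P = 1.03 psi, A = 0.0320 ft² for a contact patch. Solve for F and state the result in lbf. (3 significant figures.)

4.75 lbf

Rearranging: F = P·A.
P = 1.03 psi = 7102 Pa; A = 0.0320 ft² = 0.002973 m².
F = 21.11 N
21.11 N × (1 lbf / 4.448 N) = 4.746 lbf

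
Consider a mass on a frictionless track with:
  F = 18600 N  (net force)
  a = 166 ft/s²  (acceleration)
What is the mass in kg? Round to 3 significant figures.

368 kg

Solving F = m·a for m: m = F/a.
F = 18600 N; a = 166 ft/s² = 50.60 m/s².
m = 367.6 kg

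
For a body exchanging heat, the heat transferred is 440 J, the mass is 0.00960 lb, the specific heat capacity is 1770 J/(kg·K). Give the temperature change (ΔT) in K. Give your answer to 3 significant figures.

57.1 K

Solving Q = m·c·ΔT for ΔT: ΔT = Q/(m·c).
Q = 440 J; m = 0.00960 lb = 0.004354 kg; c = 1770 J/(kg·K).
ΔT = 57.09 K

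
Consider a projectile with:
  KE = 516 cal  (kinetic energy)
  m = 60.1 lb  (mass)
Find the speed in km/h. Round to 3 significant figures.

Rearranging: v = √(2·KE/m).
KE = 516 cal = 2159 J; m = 60.1 lb = 27.26 kg.
v = 12.59 m/s
12.59 m/s × (1 km/h / 0.2778 m/s) = 45.31 km/h

45.3 km/h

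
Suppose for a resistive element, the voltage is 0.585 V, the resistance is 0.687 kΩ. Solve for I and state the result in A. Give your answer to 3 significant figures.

Rearranging: I = V/R.
V = 0.585 V; R = 0.687 kΩ = 687.0 Ω.
I = 8.515×10^-4 A

8.52×10^-4 A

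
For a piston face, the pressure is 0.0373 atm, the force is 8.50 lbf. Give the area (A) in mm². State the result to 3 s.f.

Solving P = F/A for A: A = F/P.
P = 0.0373 atm = 3779 Pa; F = 8.50 lbf = 37.81 N.
A = 0.01000 m²
0.01000 m² × (1 mm² / 1.000×10^-6 m²) = 10004 mm²

10000 mm²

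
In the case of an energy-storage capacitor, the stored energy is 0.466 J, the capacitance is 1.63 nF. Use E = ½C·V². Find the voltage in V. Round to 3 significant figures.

23900 V

Rearranging E = ½C·V² for V: V = √(2E/C).
E = 0.466 J; C = 1.63 nF = 1.630×10^-9 F.
V = 23912 V  (the unit combination reduces to kg·m²/(A·s³) = V)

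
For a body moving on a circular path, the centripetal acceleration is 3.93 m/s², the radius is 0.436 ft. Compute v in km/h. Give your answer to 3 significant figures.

Rearranging a = v²/r for v: v = √(a·r).
a = 3.93 m/s²; r = 0.436 ft = 0.1329 m.
v = 0.7227 m/s
0.7227 m/s × (1 km/h / 0.2778 m/s) = 2.602 km/h

2.60 km/h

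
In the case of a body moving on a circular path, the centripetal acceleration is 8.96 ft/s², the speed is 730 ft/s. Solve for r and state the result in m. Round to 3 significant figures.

18100 m

Rearranging: r = v²/a.
a = 8.96 ft/s² = 2.731 m/s²; v = 730 ft/s = 222.5 m/s.
r = 18128 m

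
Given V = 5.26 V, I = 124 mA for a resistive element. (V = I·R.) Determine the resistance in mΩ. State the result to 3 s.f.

Rearranging V = I·R for R: R = V/I.
V = 5.26 V; I = 124 mA = 0.1240 A.
R = 42.42 Ω
42.42 Ω × (1 mΩ / 0.001000 Ω) = 42419 mΩ

42400 mΩ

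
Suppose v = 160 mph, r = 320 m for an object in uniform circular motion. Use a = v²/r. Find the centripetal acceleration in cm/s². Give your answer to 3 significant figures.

1600 cm/s²

a is given directly by: a = v²/r.
v = 160 mph = 71.53 m/s; r = 320 m.
a = 15.99 m/s²
15.99 m/s² × (1 cm/s² / 0.01000 m/s²) = 1599 cm/s²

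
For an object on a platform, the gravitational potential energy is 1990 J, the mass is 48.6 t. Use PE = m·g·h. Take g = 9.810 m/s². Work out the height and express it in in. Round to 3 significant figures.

Rearranging: h = PE/(m·g).
PE = 1990 J; m = 48.6 t = 48600 kg; g = 9.810 m/s².
h = 0.004174 m
0.004174 m × (1 in / 0.02540 m) = 0.1643 in

0.164 in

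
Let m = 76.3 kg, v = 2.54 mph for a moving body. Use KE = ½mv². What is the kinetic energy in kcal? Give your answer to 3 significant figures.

0.0118 kcal

KE is given directly by: KE = ½mv².
m = 76.3 kg; v = 2.54 mph = 1.135 m/s.
KE = 49.19 J  (the unit combination reduces to kg·m²/s² = J)
49.19 J × (1 kcal / 4184 J) = 0.01176 kcal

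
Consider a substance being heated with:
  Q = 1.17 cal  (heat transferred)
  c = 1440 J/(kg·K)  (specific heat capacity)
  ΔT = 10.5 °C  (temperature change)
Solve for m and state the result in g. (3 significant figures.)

0.324 g

Rearranging: m = Q/(c·ΔT).
Q = 1.17 cal = 4.895 J; c = 1440 J/(kg·K); ΔT = 10.5 °C = 10.50 K.
m = 3.238×10^-4 kg
3.238×10^-4 kg × (1 g / 0.001000 kg) = 0.3238 g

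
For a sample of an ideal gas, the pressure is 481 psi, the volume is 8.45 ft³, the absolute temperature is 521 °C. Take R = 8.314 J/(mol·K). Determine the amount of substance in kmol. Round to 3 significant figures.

Rearranging: n = PV/(RT).
P = 481 psi = 3.316×10^6 Pa; V = 8.45 ft³ = 0.2393 m³; T = 521 °C = 794.1 K; R = 8.314 J/(mol·K).
n = 120.2 mol
120.2 mol × (1 kmol / 1000 mol) = 0.1202 kmol

0.120 kmol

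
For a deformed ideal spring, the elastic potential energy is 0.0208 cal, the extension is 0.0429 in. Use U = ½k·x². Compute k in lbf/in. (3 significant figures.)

837 lbf/in

Rearranging: k = 2U/x².
U = 0.0208 cal = 0.08703 J; x = 0.0429 in = 0.001090 m.
k = 1.466×10^5 N/m
1.466×10^5 N/m × (1 lbf/in / 175.1 N/m) = 837.0 lbf/in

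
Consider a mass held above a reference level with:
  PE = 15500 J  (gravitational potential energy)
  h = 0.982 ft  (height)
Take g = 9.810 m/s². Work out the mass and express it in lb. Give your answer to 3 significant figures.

Rearranging PE = m·g·h for m: m = PE/(g·h).
PE = 15500 J; h = 0.982 ft = 0.2993 m; g = 9.810 m/s².
m = 5279 kg
5279 kg × (1 lb / 0.4536 kg) = 11638 lb

11600 lb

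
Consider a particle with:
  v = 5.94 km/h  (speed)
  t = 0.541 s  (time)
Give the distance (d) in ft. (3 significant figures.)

2.93 ft

Solving v = d/t for d: d = v·t.
v = 5.94 km/h = 1.650 m/s; t = 0.541 s.
d = 0.8927 m
0.8927 m × (1 ft / 0.3048 m) = 2.929 ft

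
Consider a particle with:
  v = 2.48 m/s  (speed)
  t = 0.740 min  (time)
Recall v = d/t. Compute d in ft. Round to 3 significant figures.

Solving v = d/t for d: d = v·t.
v = 2.48 m/s; t = 0.740 min = 44.40 s.
d = 110.1 m
110.1 m × (1 ft / 0.3048 m) = 361.3 ft

361 ft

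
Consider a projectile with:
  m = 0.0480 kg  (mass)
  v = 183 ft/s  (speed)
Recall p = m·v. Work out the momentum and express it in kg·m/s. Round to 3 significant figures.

Directly: p = mv.
m = 0.0480 kg; v = 183 ft/s = 55.78 m/s.
p = 2.677 kg·m/s  (the unit combination reduces to kg·m/s = kg·m/s)

2.68 kg·m/s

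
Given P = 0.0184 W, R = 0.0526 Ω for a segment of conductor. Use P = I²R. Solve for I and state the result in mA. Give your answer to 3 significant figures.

591 mA

Solving P = I²R for I: I = √(P/R).
P = 0.0184 W; R = 0.0526 Ω.
I = 0.5914 A
0.5914 A × (1 mA / 0.001000 A) = 591.4 mA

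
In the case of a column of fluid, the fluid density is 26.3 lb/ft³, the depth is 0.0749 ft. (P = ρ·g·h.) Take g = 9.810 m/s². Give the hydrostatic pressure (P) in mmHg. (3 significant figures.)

Directly: P = ρgh.
ρ = 26.3 lb/ft³ = 421.3 kg/m³; h = 0.0749 ft = 0.02283 m; g = 9.810 m/s².
P = 94.35 Pa  (the unit combination reduces to kg/(m·s²) = Pa)
94.35 Pa × (1 mmHg / 133.3 Pa) = 0.7077 mmHg

0.708 mmHg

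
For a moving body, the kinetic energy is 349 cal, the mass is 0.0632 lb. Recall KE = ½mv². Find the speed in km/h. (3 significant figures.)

1150 km/h

Rearranging KE = ½mv² for v: v = √(2·KE/m).
KE = 349 cal = 1460 J; m = 0.0632 lb = 0.02867 kg.
v = 319.2 m/s
319.2 m/s × (1 km/h / 0.2778 m/s) = 1149 km/h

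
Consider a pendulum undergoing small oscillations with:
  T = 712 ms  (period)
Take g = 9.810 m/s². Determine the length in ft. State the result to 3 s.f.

0.413 ft

Solving T = 2π√(L/g) for L: L = g·(T/2π)².
T = 712 ms = 0.7120 s; g = 9.810 m/s².
L = 0.1260 m
0.1260 m × (1 ft / 0.3048 m) = 0.4133 ft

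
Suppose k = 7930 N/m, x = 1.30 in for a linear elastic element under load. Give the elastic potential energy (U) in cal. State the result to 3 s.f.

1.03 cal

Directly: U = ½kx².
k = 7930 N/m; x = 1.30 in = 0.03302 m.
U = 4.323 J  (the unit combination reduces to kg·m²/s² = J)
4.323 J × (1 cal / 4.184 J) = 1.033 cal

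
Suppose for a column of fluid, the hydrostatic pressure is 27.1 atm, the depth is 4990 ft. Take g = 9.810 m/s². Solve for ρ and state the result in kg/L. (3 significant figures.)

Rearranging P = ρ·g·h for ρ: ρ = P/(g·h).
P = 27.1 atm = 2.746×10^6 Pa; h = 4990 ft = 1521 m; g = 9.810 m/s².
ρ = 184.0 kg/m³
184.0 kg/m³ × (1 kg/L / 1000 kg/m³) = 0.1840 kg/L

0.184 kg/L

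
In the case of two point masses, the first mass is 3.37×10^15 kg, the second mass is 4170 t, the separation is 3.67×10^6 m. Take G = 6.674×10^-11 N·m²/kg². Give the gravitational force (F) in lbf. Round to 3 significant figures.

F is given directly by: F = Gm₁m₂/r².
m₁ = 3.37×10^15 kg; m₂ = 4170 t = 4.170×10^6 kg; r = 3.67×10^6 m; G = 6.674×10^-11 N·m²/kg².
F = 0.06963 N
0.06963 N × (1 lbf / 4.448 N) = 0.01565 lbf

0.0157 lbf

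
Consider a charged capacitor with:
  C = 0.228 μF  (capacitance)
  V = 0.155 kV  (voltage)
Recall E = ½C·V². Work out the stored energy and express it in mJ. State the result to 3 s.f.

2.74 mJ

Directly: E = ½CV².
C = 0.228 μF = 2.280×10^-7 F; V = 0.155 kV = 155.0 V.
E = 0.002739 J  (the unit combination reduces to kg·m²/s² = J)
0.002739 J × (1 mJ / 0.001000 J) = 2.739 mJ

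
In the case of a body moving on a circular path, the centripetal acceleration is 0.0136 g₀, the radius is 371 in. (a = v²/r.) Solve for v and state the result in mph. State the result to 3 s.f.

2.51 mph

Rearranging: v = √(a·r).
a = 0.0136 g₀ = 0.1334 m/s²; r = 371 in = 9.423 m.
v = 1.121 m/s
1.121 m/s × (1 mph / 0.4470 m/s) = 2.508 mph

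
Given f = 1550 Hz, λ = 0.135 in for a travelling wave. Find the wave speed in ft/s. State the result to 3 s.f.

17.4 ft/s

Directly: v = fλ.
f = 1550 Hz; λ = 0.135 in = 0.003429 m.
v = 5.315 m/s
5.315 m/s × (1 ft/s / 0.3048 m/s) = 17.44 ft/s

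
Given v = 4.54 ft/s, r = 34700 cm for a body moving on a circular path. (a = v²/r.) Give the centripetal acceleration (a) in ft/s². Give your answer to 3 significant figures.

0.0181 ft/s²

a is given directly by: a = v²/r.
v = 4.54 ft/s = 1.384 m/s; r = 34700 cm = 347.0 m.
a = 0.005518 m/s²
0.005518 m/s² × (1 ft/s² / 0.3048 m/s²) = 0.01810 ft/s²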